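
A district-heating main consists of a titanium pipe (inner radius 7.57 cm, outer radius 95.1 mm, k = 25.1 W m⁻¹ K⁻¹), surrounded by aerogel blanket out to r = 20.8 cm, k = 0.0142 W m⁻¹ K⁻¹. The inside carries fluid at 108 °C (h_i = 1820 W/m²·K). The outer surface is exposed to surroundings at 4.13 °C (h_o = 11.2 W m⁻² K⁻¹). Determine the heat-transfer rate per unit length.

Q' = 11.7 W/m

Resistance network (inner→outer):
  R'_conv,in = 1/(2πr h) = 1/(2π·0.0757·1820) = 0.001155 m·K/W
  R'_titanium = ln(0.0951/0.0757)/(2πk) = 0.2282/(2π·25.1) = 0.001447 m·K/W
  R'_aerogel blanket = ln(0.208/0.0951)/(2πk) = 0.7826/(2π·0.0142) = 8.772 m·K/W
  R'_conv,out = 1/(2πr h) = 1/(2π·0.208·11.2) = 0.06832 m·K/W
ΣR = 0.001155 + 0.001447 + 8.772 + 0.06832 = 8.843 m·K/W
Q' = ΔT/ΣR = (108 °C − 4.13 °C)/8.843 = 11.7 W/m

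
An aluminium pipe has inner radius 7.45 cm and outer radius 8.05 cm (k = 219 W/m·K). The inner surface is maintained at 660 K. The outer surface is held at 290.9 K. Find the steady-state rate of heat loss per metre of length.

Q' = 2πk·ΔT/ln(r₂/r₁) = 2π × 219 × 369.1 / ln(0.0805/0.0745) = 6.56×10^6 W/m

Q' = 6560 kW/m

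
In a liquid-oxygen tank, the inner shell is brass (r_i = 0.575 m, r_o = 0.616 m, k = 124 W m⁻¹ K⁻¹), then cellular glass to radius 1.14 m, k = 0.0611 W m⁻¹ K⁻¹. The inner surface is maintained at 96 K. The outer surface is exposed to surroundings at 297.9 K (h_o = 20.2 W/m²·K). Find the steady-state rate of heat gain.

Treat each layer as a resistance in series:
  R_brass = (1/0.575 − 1/0.616)/(4πk) = 0.1158/(4π·124) = 7.429×10^-5 K/W
  R_cellular glass = (1/0.616 − 1/1.14)/(4πk) = 0.7462/(4π·0.0611) = 0.9718 K/W
  R_conv,out = 1/(4πr²h) = 1/(4π·1.14²·20.2) = 0.003031 K/W
ΣR = 7.429×10^-5 + 0.9718 + 0.003031 = 0.9749 K/W
Q = ΔT/ΣR = (96 K − 297.9 K)/0.9749 = -207 W
(Negative Q ⇒ heat flows inward; heat gain = 207 W.)

Q = 207 W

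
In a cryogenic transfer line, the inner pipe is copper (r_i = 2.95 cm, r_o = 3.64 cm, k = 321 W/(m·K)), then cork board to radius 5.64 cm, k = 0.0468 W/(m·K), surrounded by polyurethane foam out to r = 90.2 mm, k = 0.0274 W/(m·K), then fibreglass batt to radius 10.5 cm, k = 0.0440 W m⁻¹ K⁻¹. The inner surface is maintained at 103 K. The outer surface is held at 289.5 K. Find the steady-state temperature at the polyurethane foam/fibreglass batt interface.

Resistance network (inner→outer):
  R'_copper = ln(0.0364/0.0295)/(2πk) = 0.2102/(2π·321) = 1.042×10^-4 m·K/W
  R'_cork board = ln(0.0564/0.0364)/(2πk) = 0.4379/(2π·0.0468) = 1.489 m·K/W
  R'_polyurethane foam = ln(0.0902/0.0564)/(2πk) = 0.4696/(2π·0.0274) = 2.727 m·K/W
  R'_fibreglass batt = ln(0.105/0.0902)/(2πk) = 0.1519/(2π·0.0440) = 0.5496 m·K/W
ΣR = 1.042×10^-4 + 1.489 + 2.727 + 0.5496 = 4.766 m·K/W
Q' = ΔT/ΣR = (103 K − 289.5 K)/4.766 = -39.13 W/m
From the inner boundary to the polyurethane foam/fibreglass batt interface, ΣR_partial = 4.216 m·K/W.
T_interface = T_in − Q'·ΣR_partial = 103 K − (-39.13)(4.216) = 268.0 K

T = 268.0 K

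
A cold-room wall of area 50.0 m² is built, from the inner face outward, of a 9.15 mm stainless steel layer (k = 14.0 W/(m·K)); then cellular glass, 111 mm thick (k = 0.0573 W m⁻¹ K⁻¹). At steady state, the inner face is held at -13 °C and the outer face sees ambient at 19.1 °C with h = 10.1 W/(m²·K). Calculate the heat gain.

Treat each layer as a resistance in series:
  R_stainless steel = L/(kA) = 0.00915/(14.0·50.0) = 1.307×10^-5 K/W
  R_cellular glass = L/(kA) = 0.111/(0.0573·50.0) = 0.03874 K/W
  R_conv,out = 1/(hA) = 1/(10.1·50.0) = 0.001980 K/W
ΣR = 1.307×10^-5 + 0.03874 + 0.001980 = 0.04073 K/W
Q = ΔT/ΣR = (-13 °C − 19.1 °C)/0.04073 = -788 W
(Negative Q ⇒ heat flows inward; heat gain = 788 W.)

Q = 788 W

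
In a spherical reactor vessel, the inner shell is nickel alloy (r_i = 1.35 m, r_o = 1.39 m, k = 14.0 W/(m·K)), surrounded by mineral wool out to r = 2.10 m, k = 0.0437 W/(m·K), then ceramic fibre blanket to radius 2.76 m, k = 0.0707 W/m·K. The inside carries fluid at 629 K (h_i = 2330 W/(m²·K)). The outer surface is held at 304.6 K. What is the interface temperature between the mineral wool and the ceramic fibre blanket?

Resistance network (inner→outer):
  R_conv,in = 1/(4πr²h) = 1/(4π·1.35²·2330) = 1.874×10^-5 K/W
  R_nickel alloy = (1/1.35 − 1/1.39)/(4πk) = 0.02132/(4π·14.0) = 1.212×10^-4 K/W
  R_mineral wool = (1/1.39 − 1/2.10)/(4πk) = 0.2432/(4π·0.0437) = 0.4429 K/W
  R_ceramic fibre blanket = (1/2.10 − 1/2.76)/(4πk) = 0.1139/(4π·0.0707) = 0.1282 K/W
ΣR = 1.874×10^-5 + 1.212×10^-4 + 0.4429 + 0.1282 = 0.5712 K/W
Q = ΔT/ΣR = (629 K − 304.6 K)/0.5712 = 567.9 W
From the inner boundary to the mineral wool/ceramic fibre blanket interface, ΣR_partial = 0.4430 K/W.
T_interface = T_in − Q·ΣR_partial = 629 K − (567.9)(0.4430) = 377 K

T = 377 K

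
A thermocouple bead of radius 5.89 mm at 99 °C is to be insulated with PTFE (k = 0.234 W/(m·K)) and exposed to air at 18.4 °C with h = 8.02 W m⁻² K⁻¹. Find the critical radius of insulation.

For a sphere, r_cr = 2k_ins/h = 2·0.234/8.02 = 0.0584 m = 5.84 cm

r_cr = 5.84 cm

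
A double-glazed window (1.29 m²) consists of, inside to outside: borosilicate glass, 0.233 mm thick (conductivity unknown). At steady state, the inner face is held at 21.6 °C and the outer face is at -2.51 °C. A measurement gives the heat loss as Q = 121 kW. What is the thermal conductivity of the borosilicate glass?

ΣR = ΔT/Q = |21.6 − -2.51|/1.21×10^5 = 1.993×10^-4 K/W
L/(kA) = 1.993×10^-4 ⇒ k = 2.33×10^-4/(1.993×10^-4·1.29) = 0.906 W/m·K

k = 0.906 W/m·K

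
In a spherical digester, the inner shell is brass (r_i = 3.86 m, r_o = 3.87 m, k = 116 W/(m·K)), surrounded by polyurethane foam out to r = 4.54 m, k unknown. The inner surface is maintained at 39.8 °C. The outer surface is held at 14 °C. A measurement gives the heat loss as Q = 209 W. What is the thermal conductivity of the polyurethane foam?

k = 0.0246 W/m·K

ΣR = ΔT/Q = |39.8 − 14|/209 = 0.1234 K/W
Known resistances:
  R_brass = (1/3.86 − 1/3.87)/(4πk) = 6.694×10^-4/(4π·116) = 4.592×10^-7 K/W
R_polyurethane foam = ΣR − ΣR_known = 0.1234 − 4.592×10^-7 = 0.1234 K/W
(1/r₁−1/r₂)/(4πk) = 0.1234 ⇒ k = 0.03813/(4π·0.1234) = 0.0246 W/m·K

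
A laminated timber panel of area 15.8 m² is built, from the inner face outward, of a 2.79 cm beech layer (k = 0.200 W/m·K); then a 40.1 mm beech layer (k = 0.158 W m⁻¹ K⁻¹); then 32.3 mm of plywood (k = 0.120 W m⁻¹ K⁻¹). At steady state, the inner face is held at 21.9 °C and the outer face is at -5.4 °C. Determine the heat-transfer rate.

Q = 651 W

Series thermal resistances, inner to outer:
  R_beech = L/(kA) = 0.0279/(0.200·15.8) = 0.008829 K/W
  R_beech = L/(kA) = 0.0401/(0.158·15.8) = 0.01606 K/W
  R_plywood = L/(kA) = 0.0323/(0.120·15.8) = 0.01704 K/W
ΣR = 0.008829 + 0.01606 + 0.01704 = 0.04193 K/W
Q = ΔT/ΣR = (21.9 °C − -5.4 °C)/0.04193 = 651 W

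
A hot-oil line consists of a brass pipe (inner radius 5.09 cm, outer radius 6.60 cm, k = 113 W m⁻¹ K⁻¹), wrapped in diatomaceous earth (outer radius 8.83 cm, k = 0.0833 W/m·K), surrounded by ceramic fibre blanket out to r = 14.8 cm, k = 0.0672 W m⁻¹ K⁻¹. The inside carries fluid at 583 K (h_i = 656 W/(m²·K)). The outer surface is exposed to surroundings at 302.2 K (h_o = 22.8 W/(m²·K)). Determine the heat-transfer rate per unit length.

Resistance network (inner→outer):
  R'_conv,in = 1/(2πr h) = 1/(2π·0.0509·656) = 0.004766 m·K/W
  R'_brass = ln(0.0660/0.0509)/(2πk) = 0.2598/(2π·113) = 3.659×10^-4 m·K/W
  R'_diatomaceous earth = ln(0.0883/0.0660)/(2πk) = 0.2911/(2π·0.0833) = 0.5562 m·K/W
  R'_ceramic fibre blanket = ln(0.148/0.0883)/(2πk) = 0.5165/(2π·0.0672) = 1.223 m·K/W
  R'_conv,out = 1/(2πr h) = 1/(2π·0.148·22.8) = 0.04717 m·K/W
ΣR = 0.004766 + 3.659×10^-4 + 0.5562 + 1.223 + 0.04717 = 1.832 m·K/W
Q' = ΔT/ΣR = (583 K − 302.2 K)/1.832 = 153 W/m

Q' = 153 W/m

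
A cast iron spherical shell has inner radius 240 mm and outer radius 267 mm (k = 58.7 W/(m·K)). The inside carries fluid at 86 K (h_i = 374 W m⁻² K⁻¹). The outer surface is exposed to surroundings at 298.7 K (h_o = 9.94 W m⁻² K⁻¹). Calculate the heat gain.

Treat each layer as a resistance in series:
  R_conv,in = 1/(4πr²h) = 1/(4π·0.240²·374) = 0.003694 K/W
  R_cast iron = (1/0.240 − 1/0.267)/(4πk) = 0.4213/(4π·58.7) = 5.712×10^-4 K/W
  R_conv,out = 1/(4πr²h) = 1/(4π·0.267²·9.94) = 0.1123 K/W
ΣR = 0.003694 + 5.712×10^-4 + 0.1123 = 0.1166 K/W
Q = ΔT/ΣR = (86 K − 298.7 K)/0.1166 = -1820 W
(Negative Q ⇒ heat flows inward; heat gain = 1820 W.)

Q = 1820 W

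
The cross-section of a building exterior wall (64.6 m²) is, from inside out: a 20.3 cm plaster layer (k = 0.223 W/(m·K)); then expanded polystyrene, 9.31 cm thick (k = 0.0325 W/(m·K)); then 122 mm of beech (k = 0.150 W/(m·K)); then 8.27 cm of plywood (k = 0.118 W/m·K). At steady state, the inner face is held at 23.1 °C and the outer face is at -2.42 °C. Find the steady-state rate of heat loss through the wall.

Q = 312 W

Treat each layer as a resistance in series:
  R_plaster = L/(kA) = 0.203/(0.223·64.6) = 0.01409 K/W
  R_expanded polystyrene = L/(kA) = 0.0931/(0.0325·64.6) = 0.04434 K/W
  R_beech = L/(kA) = 0.122/(0.150·64.6) = 0.01259 K/W
  R_plywood = L/(kA) = 0.0827/(0.118·64.6) = 0.01085 K/W
ΣR = 0.01409 + 0.04434 + 0.01259 + 0.01085 = 0.08187 K/W
Q = ΔT/ΣR = (23.1 °C − -2.42 °C)/0.08187 = 312 W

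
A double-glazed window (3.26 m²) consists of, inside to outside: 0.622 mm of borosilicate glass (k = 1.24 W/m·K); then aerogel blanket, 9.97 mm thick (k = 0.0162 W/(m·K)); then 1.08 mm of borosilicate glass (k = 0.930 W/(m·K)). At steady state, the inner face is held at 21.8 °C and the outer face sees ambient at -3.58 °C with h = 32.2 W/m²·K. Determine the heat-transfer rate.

Q = 128 W

Series thermal resistances, inner to outer:
  R_borosilicate glass = L/(kA) = 6.22×10^-4/(1.24·3.26) = 1.539×10^-4 K/W
  R_aerogel blanket = L/(kA) = 0.00997/(0.0162·3.26) = 0.1888 K/W
  R_borosilicate glass = L/(kA) = 0.00108/(0.930·3.26) = 3.562×10^-4 K/W
  R_conv,out = 1/(hA) = 1/(32.2·3.26) = 0.009526 K/W
ΣR = 1.539×10^-4 + 0.1888 + 3.562×10^-4 + 0.009526 = 0.1988 K/W
Q = ΔT/ΣR = (21.8 °C − -3.58 °C)/0.1988 = 128 W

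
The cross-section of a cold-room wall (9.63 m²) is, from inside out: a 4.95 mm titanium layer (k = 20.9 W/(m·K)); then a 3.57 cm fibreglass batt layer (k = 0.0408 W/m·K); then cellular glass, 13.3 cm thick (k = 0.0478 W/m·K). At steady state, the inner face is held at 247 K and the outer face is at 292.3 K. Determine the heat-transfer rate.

Resistance network (inner→outer):
  R_titanium = L/(kA) = 0.00495/(20.9·9.63) = 2.459×10^-5 K/W
  R_fibreglass batt = L/(kA) = 0.0357/(0.0408·9.63) = 0.09086 K/W
  R_cellular glass = L/(kA) = 0.133/(0.0478·9.63) = 0.2889 K/W
ΣR = 2.459×10^-5 + 0.09086 + 0.2889 = 0.3798 K/W
Q = ΔT/ΣR = (247 K − 292.3 K)/0.3798 = -119 W
(Negative Q ⇒ heat flows inward; heat gain = 119 W.)

Q = 119 W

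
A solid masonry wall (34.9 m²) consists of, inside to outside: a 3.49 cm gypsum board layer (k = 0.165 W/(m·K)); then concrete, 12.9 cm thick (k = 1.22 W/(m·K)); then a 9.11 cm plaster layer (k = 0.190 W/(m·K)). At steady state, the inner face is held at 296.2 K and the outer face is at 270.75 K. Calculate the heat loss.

Q = 1110 W

Treat each layer as a resistance in series:
  R_gypsum board = L/(kA) = 0.0349/(0.165·34.9) = 0.006061 K/W
  R_concrete = L/(kA) = 0.129/(1.22·34.9) = 0.003030 K/W
  R_plaster = L/(kA) = 0.0911/(0.190·34.9) = 0.01374 K/W
ΣR = 0.006061 + 0.003030 + 0.01374 = 0.02283 K/W
Q = ΔT/ΣR = (296.2 K − 270.75 K)/0.02283 = 1110 W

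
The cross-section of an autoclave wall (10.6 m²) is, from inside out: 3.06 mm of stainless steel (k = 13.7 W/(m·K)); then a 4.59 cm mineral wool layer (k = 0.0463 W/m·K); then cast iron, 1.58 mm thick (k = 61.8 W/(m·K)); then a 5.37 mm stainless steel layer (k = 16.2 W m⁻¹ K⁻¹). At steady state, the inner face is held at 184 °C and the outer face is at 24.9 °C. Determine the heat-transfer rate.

Series thermal resistances, inner to outer:
  R_stainless steel = L/(kA) = 0.00306/(13.7·10.6) = 2.107×10^-5 K/W
  R_mineral wool = L/(kA) = 0.0459/(0.0463·10.6) = 0.09352 K/W
  R_cast iron = L/(kA) = 0.00158/(61.8·10.6) = 2.412×10^-6 K/W
  R_stainless steel = L/(kA) = 0.00537/(16.2·10.6) = 3.127×10^-5 K/W
ΣR = 2.107×10^-5 + 0.09352 + 2.412×10^-6 + 3.127×10^-5 = 0.09357 K/W
Q = ΔT/ΣR = (184 °C − 24.9 °C)/0.09357 = 1700 W

Q = 1700 W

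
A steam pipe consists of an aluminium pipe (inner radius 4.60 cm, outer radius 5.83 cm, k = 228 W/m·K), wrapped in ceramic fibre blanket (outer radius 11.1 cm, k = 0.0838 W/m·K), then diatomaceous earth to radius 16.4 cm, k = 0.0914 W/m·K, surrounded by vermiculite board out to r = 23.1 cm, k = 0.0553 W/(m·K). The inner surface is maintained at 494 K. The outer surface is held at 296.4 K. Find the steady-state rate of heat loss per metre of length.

Resistance network (inner→outer):
  R'_aluminium = ln(0.0583/0.0460)/(2πk) = 0.2370/(2π·228) = 1.654×10^-4 m·K/W
  R'_ceramic fibre blanket = ln(0.111/0.0583)/(2πk) = 0.6439/(2π·0.0838) = 1.223 m·K/W
  R'_diatomaceous earth = ln(0.164/0.111)/(2πk) = 0.3903/(2π·0.0914) = 0.6797 m·K/W
  R'_vermiculite board = ln(0.231/0.164)/(2πk) = 0.3426/(2π·0.0553) = 0.9859 m·K/W
ΣR = 1.654×10^-4 + 1.223 + 0.6797 + 0.9859 = 2.889 m·K/W
Q' = ΔT/ΣR = (494 K − 296.4 K)/2.889 = 68.4 W/m

Q' = 68.4 W/m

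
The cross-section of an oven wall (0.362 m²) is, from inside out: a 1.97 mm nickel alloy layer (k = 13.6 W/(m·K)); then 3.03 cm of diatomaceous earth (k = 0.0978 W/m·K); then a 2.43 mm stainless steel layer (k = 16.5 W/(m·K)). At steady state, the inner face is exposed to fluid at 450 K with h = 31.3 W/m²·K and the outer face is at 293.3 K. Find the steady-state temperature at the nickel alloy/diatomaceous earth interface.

Treat each layer as a resistance in series:
  R_conv,in = 1/(hA) = 1/(31.3·0.362) = 0.08826 K/W
  R_nickel alloy = L/(kA) = 0.00197/(13.6·0.362) = 4.001×10^-4 K/W
  R_diatomaceous earth = L/(kA) = 0.0303/(0.0978·0.362) = 0.8558 K/W
  R_stainless steel = L/(kA) = 0.00243/(16.5·0.362) = 4.068×10^-4 K/W
ΣR = 0.08826 + 4.001×10^-4 + 0.8558 + 4.068×10^-4 = 0.9449 K/W
Q = ΔT/ΣR = (450 K − 293.3 K)/0.9449 = 165.8 W
From the inner boundary to the nickel alloy/diatomaceous earth interface, ΣR_partial = 0.08866 K/W.
T_interface = T_in − Q·ΣR_partial = 450 K − (165.8)(0.08866) = 435 K

T = 435 K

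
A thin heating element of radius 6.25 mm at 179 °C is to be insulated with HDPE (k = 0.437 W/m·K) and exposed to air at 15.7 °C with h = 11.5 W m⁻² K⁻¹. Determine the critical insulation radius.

r_cr = 3.80 cm

For a cylinder, r_cr = k_ins/h = 0.437/11.5 = 0.0380 m = 3.80 cm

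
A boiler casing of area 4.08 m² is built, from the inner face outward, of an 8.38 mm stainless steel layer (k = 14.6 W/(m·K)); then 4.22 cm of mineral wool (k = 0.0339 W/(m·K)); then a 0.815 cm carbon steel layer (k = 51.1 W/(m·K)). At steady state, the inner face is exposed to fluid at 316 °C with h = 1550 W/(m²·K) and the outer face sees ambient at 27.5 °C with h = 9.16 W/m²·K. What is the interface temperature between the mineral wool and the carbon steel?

Treat each layer as a resistance in series:
  R_conv,in = 1/(hA) = 1/(1550·4.08) = 1.581×10^-4 K/W
  R_stainless steel = L/(kA) = 0.00838/(14.6·4.08) = 1.407×10^-4 K/W
  R_mineral wool = L/(kA) = 0.0422/(0.0339·4.08) = 0.3051 K/W
  R_carbon steel = L/(kA) = 0.00815/(51.1·4.08) = 3.909×10^-5 K/W
  R_conv,out = 1/(hA) = 1/(9.16·4.08) = 0.02676 K/W
ΣR = 1.581×10^-4 + 1.407×10^-4 + 0.3051 + 3.909×10^-5 + 0.02676 = 0.3322 K/W
Q = ΔT/ΣR = (316 °C − 27.5 °C)/0.3322 = 868.5 W
From the inner boundary to the mineral wool/carbon steel interface, ΣR_partial = 0.3054 K/W.
T_interface = T_in − Q·ΣR_partial = 316 °C − (868.5)(0.3054) = 50.8 °C

T = 50.8 °C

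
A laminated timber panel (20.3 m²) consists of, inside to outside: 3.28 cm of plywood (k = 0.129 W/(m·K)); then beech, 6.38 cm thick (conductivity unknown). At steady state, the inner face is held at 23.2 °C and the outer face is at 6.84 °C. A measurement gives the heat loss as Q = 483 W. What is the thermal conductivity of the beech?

ΣR = ΔT/Q = |23.2 − 6.84|/483 = 0.03387 K/W
Known resistances:
  R_plywood = L/(kA) = 0.0328/(0.129·20.3) = 0.01253 K/W
R_beech = ΣR − ΣR_known = 0.03387 − 0.01253 = 0.02134 K/W
L/(kA) = 0.02134 ⇒ k = 0.0638/(0.02134·20.3) = 0.147 W/m·K

k = 0.147 W/m·K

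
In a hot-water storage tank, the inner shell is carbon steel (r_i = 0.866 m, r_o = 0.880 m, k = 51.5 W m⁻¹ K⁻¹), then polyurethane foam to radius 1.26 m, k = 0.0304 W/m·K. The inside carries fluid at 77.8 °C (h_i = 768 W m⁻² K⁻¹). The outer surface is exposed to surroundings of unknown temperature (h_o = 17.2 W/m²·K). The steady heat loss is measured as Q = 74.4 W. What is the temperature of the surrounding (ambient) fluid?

Series resistances:
  R_conv,in = 1/(4πr²h) = 1/(4π·0.866²·768) = 1.382×10^-4 K/W
  R_carbon steel = (1/0.866 − 1/0.880)/(4πk) = 0.01837/(4π·51.5) = 2.839×10^-5 K/W
  R_polyurethane foam = (1/0.880 − 1/1.26)/(4πk) = 0.3427/(4π·0.0304) = 0.8971 K/W
  R_conv,out = 1/(4πr²h) = 1/(4π·1.26²·17.2) = 0.002914 K/W
ΣR = 0.9002 K/W
ΔT = Q·ΣR = 74.4 × 0.9002 = 66.97 K
Heat flows outward, so T_out = T_in − ΔT = 77.8 − 66.97 = 10.8 °C

T_out = 10.8 °C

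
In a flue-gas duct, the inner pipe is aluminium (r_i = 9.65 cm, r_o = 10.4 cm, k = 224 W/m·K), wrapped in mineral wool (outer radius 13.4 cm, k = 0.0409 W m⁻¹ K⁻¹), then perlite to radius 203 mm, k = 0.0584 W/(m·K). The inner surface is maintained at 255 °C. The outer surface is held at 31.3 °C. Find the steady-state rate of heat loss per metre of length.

Q' = 106 W/m

Series thermal resistances, inner to outer:
  R'_aluminium = ln(0.104/0.0965)/(2πk) = 0.07485/(2π·224) = 5.318×10^-5 m·K/W
  R'_mineral wool = ln(0.134/0.104)/(2πk) = 0.2534/(2π·0.0409) = 0.9863 m·K/W
  R'_perlite = ln(0.203/0.134)/(2πk) = 0.4154/(2π·0.0584) = 1.132 m·K/W
ΣR = 5.318×10^-5 + 0.9863 + 1.132 = 2.118 m·K/W
Q' = ΔT/ΣR = (255 °C − 31.3 °C)/2.118 = 106 W/m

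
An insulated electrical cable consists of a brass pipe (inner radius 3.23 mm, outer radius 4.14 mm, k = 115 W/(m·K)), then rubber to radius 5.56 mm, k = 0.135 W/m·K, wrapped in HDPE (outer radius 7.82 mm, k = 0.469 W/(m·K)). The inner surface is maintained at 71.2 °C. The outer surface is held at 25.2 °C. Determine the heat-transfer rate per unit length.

Q' = 99.2 W/m

Series thermal resistances, inner to outer:
  R'_brass = ln(0.00414/0.00323)/(2πk) = 0.2482/(2π·115) = 3.435×10^-4 m·K/W
  R'_rubber = ln(0.00556/0.00414)/(2πk) = 0.2949/(2π·0.135) = 0.3477 m·K/W
  R'_HDPE = ln(0.00782/0.00556)/(2πk) = 0.3411/(2π·0.469) = 0.1157 m·K/W
ΣR = 3.435×10^-4 + 0.3477 + 0.1157 = 0.4637 m·K/W
Q' = ΔT/ΣR = (71.2 °C − 25.2 °C)/0.4637 = 99.2 W/m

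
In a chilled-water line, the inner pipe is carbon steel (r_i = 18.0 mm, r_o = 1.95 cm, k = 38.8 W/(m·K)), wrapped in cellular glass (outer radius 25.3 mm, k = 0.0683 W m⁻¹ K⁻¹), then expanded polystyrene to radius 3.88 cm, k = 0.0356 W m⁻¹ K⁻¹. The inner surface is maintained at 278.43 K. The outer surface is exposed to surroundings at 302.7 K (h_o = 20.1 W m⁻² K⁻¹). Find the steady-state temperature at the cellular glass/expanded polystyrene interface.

Series thermal resistances, inner to outer:
  R'_carbon steel = ln(0.0195/0.0180)/(2πk) = 0.08004/(2π·38.8) = 3.283×10^-4 m·K/W
  R'_cellular glass = ln(0.0253/0.0195)/(2πk) = 0.2604/(2π·0.0683) = 0.6068 m·K/W
  R'_expanded polystyrene = ln(0.0388/0.0253)/(2πk) = 0.4276/(2π·0.0356) = 1.912 m·K/W
  R'_conv,out = 1/(2πr h) = 1/(2π·0.0388·20.1) = 0.2041 m·K/W
ΣR = 3.283×10^-4 + 0.6068 + 1.912 + 0.2041 = 2.723 m·K/W
Q' = ΔT/ΣR = (278.43 K − 302.7 K)/2.723 = -8.913 W/m
From the inner boundary to the cellular glass/expanded polystyrene interface, ΣR_partial = 0.6071 m·K/W.
T_interface = T_in − Q'·ΣR_partial = 278.43 K − (-8.913)(0.6071) = 283.8 K

T = 283.8 K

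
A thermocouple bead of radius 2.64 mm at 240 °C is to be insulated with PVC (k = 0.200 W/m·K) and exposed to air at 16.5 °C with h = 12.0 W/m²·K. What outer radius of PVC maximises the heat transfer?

r_cr = 3.33 cm

For a sphere, r_cr = 2k_ins/h = 2·0.200/12.0 = 0.0333 m = 3.33 cm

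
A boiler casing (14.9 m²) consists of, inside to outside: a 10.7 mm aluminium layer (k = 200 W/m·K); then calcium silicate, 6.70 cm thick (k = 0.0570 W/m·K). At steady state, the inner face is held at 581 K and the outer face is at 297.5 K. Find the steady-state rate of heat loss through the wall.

Q = 3590 W

Treat each layer as a resistance in series:
  R_aluminium = L/(kA) = 0.0107/(200·14.9) = 3.591×10^-6 K/W
  R_calcium silicate = L/(kA) = 0.0670/(0.0570·14.9) = 0.07889 K/W
ΣR = 3.591×10^-6 + 0.07889 = 0.07889 K/W
Q = ΔT/ΣR = (581 K − 297.5 K)/0.07889 = 3590 W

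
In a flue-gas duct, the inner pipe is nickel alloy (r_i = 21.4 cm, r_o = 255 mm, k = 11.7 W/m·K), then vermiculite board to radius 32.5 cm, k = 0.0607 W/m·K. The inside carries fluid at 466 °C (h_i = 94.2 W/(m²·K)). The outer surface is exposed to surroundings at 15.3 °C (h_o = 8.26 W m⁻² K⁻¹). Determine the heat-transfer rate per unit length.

Series thermal resistances, inner to outer:
  R'_conv,in = 1/(2πr h) = 1/(2π·0.214·94.2) = 0.007895 m·K/W
  R'_nickel alloy = ln(0.255/0.214)/(2πk) = 0.1753/(2π·11.7) = 0.002384 m·K/W
  R'_vermiculite board = ln(0.325/0.255)/(2πk) = 0.2426/(2π·0.0607) = 0.6360 m·K/W
  R'_conv,out = 1/(2πr h) = 1/(2π·0.325·8.26) = 0.05929 m·K/W
ΣR = 0.007895 + 0.002384 + 0.6360 + 0.05929 = 0.7056 m·K/W
Q' = ΔT/ΣR = (466 °C − 15.3 °C)/0.7056 = 639 W/m

Q' = 639 W/m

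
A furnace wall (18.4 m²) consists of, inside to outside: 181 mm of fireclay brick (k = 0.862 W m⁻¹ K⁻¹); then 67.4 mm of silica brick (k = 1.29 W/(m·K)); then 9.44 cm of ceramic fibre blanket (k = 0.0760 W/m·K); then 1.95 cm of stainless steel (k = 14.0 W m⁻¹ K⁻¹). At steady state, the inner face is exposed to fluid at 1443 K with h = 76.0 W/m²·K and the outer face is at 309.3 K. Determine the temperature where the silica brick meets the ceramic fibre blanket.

Treat each layer as a resistance in series:
  R_conv,in = 1/(hA) = 1/(76.0·18.4) = 7.151×10^-4 K/W
  R_fireclay brick = L/(kA) = 0.181/(0.862·18.4) = 0.01141 K/W
  R_silica brick = L/(kA) = 0.0674/(1.29·18.4) = 0.002840 K/W
  R_ceramic fibre blanket = L/(kA) = 0.0944/(0.0760·18.4) = 0.06751 K/W
  R_stainless steel = L/(kA) = 0.0195/(14.0·18.4) = 7.570×10^-5 K/W
ΣR = 7.151×10^-4 + 0.01141 + 0.002840 + 0.06751 + 7.570×10^-5 = 0.08255 K/W
Q = ΔT/ΣR = (1443 K − 309.3 K)/0.08255 = 13730 W
From the inner boundary to the silica brick/ceramic fibre blanket interface, ΣR_partial = 0.01497 K/W.
T_interface = T_in − Q·ΣR_partial = 1443 K − (13730)(0.01497) = 1237 K

T = 1237 K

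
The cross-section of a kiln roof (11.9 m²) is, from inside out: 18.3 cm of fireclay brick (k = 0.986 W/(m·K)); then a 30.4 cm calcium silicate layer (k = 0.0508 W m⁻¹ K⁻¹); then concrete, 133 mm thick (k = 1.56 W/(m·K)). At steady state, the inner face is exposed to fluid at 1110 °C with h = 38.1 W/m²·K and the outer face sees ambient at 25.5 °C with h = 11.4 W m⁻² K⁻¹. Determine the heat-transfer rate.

Q = 2030 W

Resistance network (inner→outer):
  R_conv,in = 1/(hA) = 1/(38.1·11.9) = 0.002206 K/W
  R_fireclay brick = L/(kA) = 0.183/(0.986·11.9) = 0.01560 K/W
  R_calcium silicate = L/(kA) = 0.304/(0.0508·11.9) = 0.5029 K/W
  R_concrete = L/(kA) = 0.133/(1.56·11.9) = 0.007164 K/W
  R_conv,out = 1/(hA) = 1/(11.4·11.9) = 0.007371 K/W
ΣR = 0.002206 + 0.01560 + 0.5029 + 0.007164 + 0.007371 = 0.5352 K/W
Q = ΔT/ΣR = (1110 °C − 25.5 °C)/0.5352 = 2030 W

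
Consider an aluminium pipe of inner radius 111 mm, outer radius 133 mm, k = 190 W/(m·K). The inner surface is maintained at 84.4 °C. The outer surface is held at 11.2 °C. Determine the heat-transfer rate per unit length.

Q' = 2πk·ΔT/ln(r₂/r₁) = 2π × 190 × 73.2 / ln(0.133/0.111) = 4.83×10^5 W/m

Q' = 483 kW/m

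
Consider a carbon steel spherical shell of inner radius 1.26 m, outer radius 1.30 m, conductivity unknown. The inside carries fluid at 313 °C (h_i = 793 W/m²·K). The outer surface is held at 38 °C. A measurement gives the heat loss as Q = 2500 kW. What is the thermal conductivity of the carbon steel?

k = 41.5 W/m·K

ΣR = ΔT/Q = |313 − 38|/2.50×10^6 = 1.100×10^-4 K/W
Known resistances:
  R_conv,in = 1/(4πr²h) = 1/(4π·1.26²·793) = 6.321×10^-5 K/W
R_carbon steel = ΣR − ΣR_known = 1.100×10^-4 − 6.321×10^-5 = 4.679×10^-5 K/W
(1/r₁−1/r₂)/(4πk) = 4.679×10^-5 ⇒ k = 0.02442/(4π·4.679×10^-5) = 41.5 W/m·K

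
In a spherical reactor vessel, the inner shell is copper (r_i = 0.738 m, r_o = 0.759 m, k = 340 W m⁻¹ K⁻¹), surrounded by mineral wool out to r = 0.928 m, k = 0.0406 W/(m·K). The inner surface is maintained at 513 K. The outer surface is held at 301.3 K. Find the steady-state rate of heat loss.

Series thermal resistances, inner to outer:
  R_copper = (1/0.738 − 1/0.759)/(4πk) = 0.03749/(4π·340) = 8.775×10^-6 K/W
  R_mineral wool = (1/0.759 − 1/0.928)/(4πk) = 0.2399/(4π·0.0406) = 0.4703 K/W
ΣR = 8.775×10^-6 + 0.4703 = 0.4703 K/W
Q = ΔT/ΣR = (513 K − 301.3 K)/0.4703 = 450 W

Q = 450 W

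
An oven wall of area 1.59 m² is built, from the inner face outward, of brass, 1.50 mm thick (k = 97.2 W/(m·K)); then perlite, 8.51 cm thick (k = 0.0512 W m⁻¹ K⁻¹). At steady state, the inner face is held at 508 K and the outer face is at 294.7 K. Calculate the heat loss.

Q = 204 W

Resistance network (inner→outer):
  R_brass = L/(kA) = 0.00150/(97.2·1.59) = 9.706×10^-6 K/W
  R_perlite = L/(kA) = 0.0851/(0.0512·1.59) = 1.045 K/W
ΣR = 9.706×10^-6 + 1.045 = 1.045 K/W
Q = ΔT/ΣR = (508 K − 294.7 K)/1.045 = 204 W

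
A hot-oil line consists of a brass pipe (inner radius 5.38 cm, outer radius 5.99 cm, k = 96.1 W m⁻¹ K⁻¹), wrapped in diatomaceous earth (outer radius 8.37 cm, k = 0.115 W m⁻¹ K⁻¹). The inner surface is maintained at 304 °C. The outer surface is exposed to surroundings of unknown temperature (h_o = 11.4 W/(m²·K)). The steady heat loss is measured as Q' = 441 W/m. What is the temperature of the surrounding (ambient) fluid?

T_out = 26.2 °C

Sum the resistances:
  R'_brass = ln(0.0599/0.0538)/(2πk) = 0.1074/(2π·96.1) = 1.779×10^-4 m·K/W
  R'_diatomaceous earth = ln(0.0837/0.0599)/(2πk) = 0.3346/(2π·0.115) = 0.4630 m·K/W
  R'_conv,out = 1/(2πr h) = 1/(2π·0.0837·11.4) = 0.1668 m·K/W
ΣR = 0.6300 m·K/W
ΔT = Q'·ΣR = 441 × 0.6300 = 277.8 K
Heat flows outward, so T_out = T_in − ΔT = 304 − 277.8 = 26.2 °C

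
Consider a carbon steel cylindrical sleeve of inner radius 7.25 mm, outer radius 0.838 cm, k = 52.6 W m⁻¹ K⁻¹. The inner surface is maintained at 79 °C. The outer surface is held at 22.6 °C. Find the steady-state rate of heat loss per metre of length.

Q' = 2πk·ΔT/ln(r₂/r₁) = 2π × 52.6 × 56.4 / ln(0.00838/0.00725) = 1.29×10^5 W/m

Q' = 129 kW/m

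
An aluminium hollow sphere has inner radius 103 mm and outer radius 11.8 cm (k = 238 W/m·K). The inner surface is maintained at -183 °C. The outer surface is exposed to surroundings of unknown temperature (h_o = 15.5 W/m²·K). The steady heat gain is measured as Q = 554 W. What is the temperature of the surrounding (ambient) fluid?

T_out = 21.5 °C

Sum the resistances:
  R_aluminium = (1/0.103 − 1/0.118)/(4πk) = 1.234/(4π·238) = 4.127×10^-4 K/W
  R_conv,out = 1/(4πr²h) = 1/(4π·0.118²·15.5) = 0.3687 K/W
ΣR = 0.3691 K/W
ΔT = Q·ΣR = 554 × 0.3691 = 204.5 K
Heat flows inward, so T_out = T_in + ΔT = -183 + 204.5 = 21.5 °C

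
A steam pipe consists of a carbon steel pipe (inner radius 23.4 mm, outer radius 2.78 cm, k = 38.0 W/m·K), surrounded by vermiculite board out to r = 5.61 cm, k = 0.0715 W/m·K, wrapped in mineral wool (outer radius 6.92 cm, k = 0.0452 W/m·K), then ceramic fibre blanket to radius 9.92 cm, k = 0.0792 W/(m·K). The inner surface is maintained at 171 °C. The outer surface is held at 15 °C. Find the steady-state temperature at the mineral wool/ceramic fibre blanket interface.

T = 52.3 °C

Treat each layer as a resistance in series:
  R'_carbon steel = ln(0.0278/0.0234)/(2πk) = 0.1723/(2π·38.0) = 7.216×10^-4 m·K/W
  R'_vermiculite board = ln(0.0561/0.0278)/(2πk) = 0.7021/(2π·0.0715) = 1.563 m·K/W
  R'_mineral wool = ln(0.0692/0.0561)/(2πk) = 0.2099/(2π·0.0452) = 0.7390 m·K/W
  R'_ceramic fibre blanket = ln(0.0992/0.0692)/(2πk) = 0.3601/(2π·0.0792) = 0.7237 m·K/W
ΣR = 7.216×10^-4 + 1.563 + 0.7390 + 0.7237 = 3.026 m·K/W
Q' = ΔT/ΣR = (171 °C − 15 °C)/3.026 = 51.55 W/m
From the inner boundary to the mineral wool/ceramic fibre blanket interface, ΣR_partial = 2.303 m·K/W.
T_interface = T_in − Q'·ΣR_partial = 171 °C − (51.55)(2.303) = 52.3 °C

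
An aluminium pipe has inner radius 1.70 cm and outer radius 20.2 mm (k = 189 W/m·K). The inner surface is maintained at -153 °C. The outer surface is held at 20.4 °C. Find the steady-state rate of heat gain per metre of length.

Q' = 2πk·ΔT/ln(r₂/r₁) = 2π × 189 × 173.4 / ln(0.0202/0.0170) = 1.19×10^6 W/m

Q' = 1.19×10^6 W/m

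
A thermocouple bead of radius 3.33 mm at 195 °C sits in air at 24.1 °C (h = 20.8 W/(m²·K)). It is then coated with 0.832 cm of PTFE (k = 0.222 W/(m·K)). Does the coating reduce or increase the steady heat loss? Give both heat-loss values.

increases: 0.495 → 1.63 W

Critical radius for a sphere: r_cr = 2k/h = 0.0213 m = 2.13 cm.
Outer radius after coating: r₂ = 0.00333 + 0.00832 = 0.01165 m.
Since r₁ < r_cr and r₂ ≤ r_cr, the coating moves toward the maximum at r_cr — heat loss rises.
Bare: R = 1/(4πr₁²h) = 345.0 K/W; Q = 170.9/345.0 = 0.495 W.
Coated: R = R_cond + R_conv = 105.1 K/W; Q = 170.9/105.1 = 1.63 W.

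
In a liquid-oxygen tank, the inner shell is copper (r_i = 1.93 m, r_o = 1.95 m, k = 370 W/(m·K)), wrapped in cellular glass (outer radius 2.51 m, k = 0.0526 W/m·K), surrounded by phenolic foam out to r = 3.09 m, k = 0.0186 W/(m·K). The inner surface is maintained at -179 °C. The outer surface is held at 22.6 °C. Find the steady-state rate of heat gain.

Treat each layer as a resistance in series:
  R_copper = (1/1.93 − 1/1.95)/(4πk) = 0.005314/(4π·370) = 1.143×10^-6 K/W
  R_cellular glass = (1/1.95 − 1/2.51)/(4πk) = 0.1144/(4π·0.0526) = 0.1731 K/W
  R_phenolic foam = (1/2.51 − 1/3.09)/(4πk) = 0.07478/(4π·0.0186) = 0.3199 K/W
ΣR = 1.143×10^-6 + 0.1731 + 0.3199 = 0.4930 K/W
Q = ΔT/ΣR = (-179 °C − 22.6 °C)/0.4930 = -409 W
(Negative Q ⇒ heat flows inward; heat gain = 409 W.)

Q = 409 W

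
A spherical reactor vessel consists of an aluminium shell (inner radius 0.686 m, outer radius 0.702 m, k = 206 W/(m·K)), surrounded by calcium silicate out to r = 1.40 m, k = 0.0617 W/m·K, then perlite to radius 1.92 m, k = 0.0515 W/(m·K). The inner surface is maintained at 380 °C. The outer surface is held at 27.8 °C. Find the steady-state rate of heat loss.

Series thermal resistances, inner to outer:
  R_aluminium = (1/0.686 − 1/0.702)/(4πk) = 0.03322/(4π·206) = 1.283×10^-5 K/W
  R_calcium silicate = (1/0.702 − 1/1.40)/(4πk) = 0.7102/(4π·0.0617) = 0.9160 K/W
  R_perlite = (1/1.40 − 1/1.92)/(4πk) = 0.1935/(4π·0.0515) = 0.2989 K/W
ΣR = 1.283×10^-5 + 0.9160 + 0.2989 = 1.215 K/W
Q = ΔT/ΣR = (380 °C − 27.8 °C)/1.215 = 290 W

Q = 290 W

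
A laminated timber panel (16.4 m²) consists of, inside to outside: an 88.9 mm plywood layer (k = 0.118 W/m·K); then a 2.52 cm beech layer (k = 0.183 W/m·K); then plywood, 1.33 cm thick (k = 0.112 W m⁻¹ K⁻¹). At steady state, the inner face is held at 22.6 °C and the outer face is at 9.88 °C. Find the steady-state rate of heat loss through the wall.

Q = 207 W

Resistance network (inner→outer):
  R_plywood = L/(kA) = 0.0889/(0.118·16.4) = 0.04594 K/W
  R_beech = L/(kA) = 0.0252/(0.183·16.4) = 0.008397 K/W
  R_plywood = L/(kA) = 0.0133/(0.112·16.4) = 0.007241 K/W
ΣR = 0.04594 + 0.008397 + 0.007241 = 0.06158 K/W
Q = ΔT/ΣR = (22.6 °C − 9.88 °C)/0.06158 = 207 W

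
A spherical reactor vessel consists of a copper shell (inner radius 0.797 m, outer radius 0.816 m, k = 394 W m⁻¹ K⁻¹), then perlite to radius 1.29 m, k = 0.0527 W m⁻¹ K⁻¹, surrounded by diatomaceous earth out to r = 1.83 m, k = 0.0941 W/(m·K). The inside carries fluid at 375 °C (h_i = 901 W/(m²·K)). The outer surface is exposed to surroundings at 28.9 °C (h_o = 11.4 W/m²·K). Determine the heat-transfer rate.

Q = 395 W

Treat each layer as a resistance in series:
  R_conv,in = 1/(4πr²h) = 1/(4π·0.797²·901) = 1.390×10^-4 K/W
  R_copper = (1/0.797 − 1/0.816)/(4πk) = 0.02921/(4π·394) = 5.901×10^-6 K/W
  R_perlite = (1/0.816 − 1/1.29)/(4πk) = 0.4503/(4π·0.0527) = 0.6800 K/W
  R_diatomaceous earth = (1/1.29 − 1/1.83)/(4πk) = 0.2287/(4π·0.0941) = 0.1934 K/W
  R_conv,out = 1/(4πr²h) = 1/(4π·1.83²·11.4) = 0.002084 K/W
ΣR = 1.390×10^-4 + 5.901×10^-6 + 0.6800 + 0.1934 + 0.002084 = 0.8756 K/W
Q = ΔT/ΣR = (375 °C − 28.9 °C)/0.8756 = 395 W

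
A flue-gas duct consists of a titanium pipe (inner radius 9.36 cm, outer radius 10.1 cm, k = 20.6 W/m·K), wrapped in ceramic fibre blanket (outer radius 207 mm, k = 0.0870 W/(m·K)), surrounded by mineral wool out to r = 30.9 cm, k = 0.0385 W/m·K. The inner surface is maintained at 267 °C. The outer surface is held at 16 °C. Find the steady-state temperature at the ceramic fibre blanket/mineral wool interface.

T = 156 °C

Series thermal resistances, inner to outer:
  R'_titanium = ln(0.101/0.0936)/(2πk) = 0.07609/(2π·20.6) = 5.879×10^-4 m·K/W
  R'_ceramic fibre blanket = ln(0.207/0.101)/(2πk) = 0.7176/(2π·0.0870) = 1.313 m·K/W
  R'_mineral wool = ln(0.309/0.207)/(2πk) = 0.4006/(2π·0.0385) = 1.656 m·K/W
ΣR = 5.879×10^-4 + 1.313 + 1.656 = 2.970 m·K/W
Q' = ΔT/ΣR = (267 °C − 16 °C)/2.970 = 84.51 W/m
From the inner boundary to the ceramic fibre blanket/mineral wool interface, ΣR_partial = 1.314 m·K/W.
T_interface = T_in − Q'·ΣR_partial = 267 °C − (84.51)(1.314) = 156 °C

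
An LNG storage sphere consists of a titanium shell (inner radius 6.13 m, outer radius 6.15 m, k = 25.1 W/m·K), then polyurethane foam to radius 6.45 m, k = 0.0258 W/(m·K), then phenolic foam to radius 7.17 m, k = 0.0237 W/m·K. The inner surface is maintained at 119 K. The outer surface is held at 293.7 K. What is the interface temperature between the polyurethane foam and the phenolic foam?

T = 173 K

Treat each layer as a resistance in series:
  R_titanium = (1/6.13 − 1/6.15)/(4πk) = 5.305×10^-4/(4π·25.1) = 1.682×10^-6 K/W
  R_polyurethane foam = (1/6.15 − 1/6.45)/(4πk) = 0.007563/(4π·0.0258) = 0.02333 K/W
  R_phenolic foam = (1/6.45 − 1/7.17)/(4πk) = 0.01557/(4π·0.0237) = 0.05228 K/W
ΣR = 1.682×10^-6 + 0.02333 + 0.05228 = 0.07561 K/W
Q = ΔT/ΣR = (119 K − 293.7 K)/0.07561 = -2311 W
From the inner boundary to the polyurethane foam/phenolic foam interface, ΣR_partial = 0.02333 K/W.
T_interface = T_in − Q·ΣR_partial = 119 K − (-2311)(0.02333) = 173 K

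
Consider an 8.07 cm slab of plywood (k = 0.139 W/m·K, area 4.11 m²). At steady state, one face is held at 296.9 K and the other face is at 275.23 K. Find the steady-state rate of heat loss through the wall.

Q = 153 W

Q = kA·ΔT/L = 0.139 × 4.11 × |296.9 K − 275.23 K| / 0.0807 = 153 W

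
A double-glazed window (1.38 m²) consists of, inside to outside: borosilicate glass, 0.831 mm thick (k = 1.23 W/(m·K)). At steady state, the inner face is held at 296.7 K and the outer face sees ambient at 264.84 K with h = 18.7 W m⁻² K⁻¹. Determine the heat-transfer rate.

Resistance network (inner→outer):
  R_borosilicate glass = L/(kA) = 8.31×10^-4/(1.23·1.38) = 4.896×10^-4 K/W
  R_conv,out = 1/(hA) = 1/(18.7·1.38) = 0.03875 K/W
ΣR = 4.896×10^-4 + 0.03875 = 0.03924 K/W
Q = ΔT/ΣR = (296.7 K − 264.84 K)/0.03924 = 812 W

Q = 812 W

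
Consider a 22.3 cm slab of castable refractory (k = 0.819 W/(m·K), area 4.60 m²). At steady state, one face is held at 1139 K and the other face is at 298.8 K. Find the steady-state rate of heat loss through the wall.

Q = kA·ΔT/L = 0.819 × 4.60 × |1139 K − 298.8 K| / 0.223 = 14200 W

Q = 14.2 kW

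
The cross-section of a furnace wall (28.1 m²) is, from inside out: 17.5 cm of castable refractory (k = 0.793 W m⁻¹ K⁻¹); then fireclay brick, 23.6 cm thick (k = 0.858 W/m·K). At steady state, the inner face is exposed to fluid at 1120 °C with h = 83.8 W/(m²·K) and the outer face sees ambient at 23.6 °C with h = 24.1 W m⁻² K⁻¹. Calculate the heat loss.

Treat each layer as a resistance in series:
  R_conv,in = 1/(hA) = 1/(83.8·28.1) = 4.247×10^-4 K/W
  R_castable refractory = L/(kA) = 0.175/(0.793·28.1) = 0.007853 K/W
  R_fireclay brick = L/(kA) = 0.236/(0.858·28.1) = 0.009789 K/W
  R_conv,out = 1/(hA) = 1/(24.1·28.1) = 0.001477 K/W
ΣR = 4.247×10^-4 + 0.007853 + 0.009789 + 0.001477 = 0.01954 K/W
Q = ΔT/ΣR = (1120 °C − 23.6 °C)/0.01954 = 56100 W

Q = 56100 W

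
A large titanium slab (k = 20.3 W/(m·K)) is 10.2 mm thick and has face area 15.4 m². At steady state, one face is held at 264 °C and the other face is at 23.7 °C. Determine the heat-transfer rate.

Q = 7360 kW

Q = kA·ΔT/L = 20.3 × 15.4 × |264 °C − 23.7 °C| / 0.0102 = 7.36×10^6 W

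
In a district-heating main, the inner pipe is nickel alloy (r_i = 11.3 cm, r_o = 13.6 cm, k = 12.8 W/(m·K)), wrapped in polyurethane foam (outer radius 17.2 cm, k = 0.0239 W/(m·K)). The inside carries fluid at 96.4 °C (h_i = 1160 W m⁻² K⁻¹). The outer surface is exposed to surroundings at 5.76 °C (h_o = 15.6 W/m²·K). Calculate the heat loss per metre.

Series thermal resistances, inner to outer:
  R'_conv,in = 1/(2πr h) = 1/(2π·0.113·1160) = 0.001214 m·K/W
  R'_nickel alloy = ln(0.136/0.113)/(2πk) = 0.1853/(2π·12.8) = 0.002304 m·K/W
  R'_polyurethane foam = ln(0.172/0.136)/(2πk) = 0.2348/(2π·0.0239) = 1.564 m·K/W
  R'_conv,out = 1/(2πr h) = 1/(2π·0.172·15.6) = 0.05932 m·K/W
ΣR = 0.001214 + 0.002304 + 1.564 + 0.05932 = 1.627 m·K/W
Q' = ΔT/ΣR = (96.4 °C − 5.76 °C)/1.627 = 55.7 W/m

Q' = 55.7 W/m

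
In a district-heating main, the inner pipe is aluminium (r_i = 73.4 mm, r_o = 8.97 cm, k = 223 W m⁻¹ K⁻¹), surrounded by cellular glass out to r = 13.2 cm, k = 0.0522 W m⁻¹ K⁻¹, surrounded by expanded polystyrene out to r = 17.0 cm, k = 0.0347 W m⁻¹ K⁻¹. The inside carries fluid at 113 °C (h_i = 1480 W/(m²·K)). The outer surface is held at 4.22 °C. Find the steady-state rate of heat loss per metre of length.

Q' = 46.5 W/m

Treat each layer as a resistance in series:
  R'_conv,in = 1/(2πr h) = 1/(2π·0.0734·1480) = 0.001465 m·K/W
  R'_aluminium = ln(0.0897/0.0734)/(2πk) = 0.2005/(2π·223) = 1.431×10^-4 m·K/W
  R'_cellular glass = ln(0.132/0.0897)/(2πk) = 0.3863/(2π·0.0522) = 1.178 m·K/W
  R'_expanded polystyrene = ln(0.170/0.132)/(2πk) = 0.2530/(2π·0.0347) = 1.160 m·K/W
ΣR = 0.001465 + 1.431×10^-4 + 1.178 + 1.160 = 2.340 m·K/W
Q' = ΔT/ΣR = (113 °C − 4.22 °C)/2.340 = 46.5 W/m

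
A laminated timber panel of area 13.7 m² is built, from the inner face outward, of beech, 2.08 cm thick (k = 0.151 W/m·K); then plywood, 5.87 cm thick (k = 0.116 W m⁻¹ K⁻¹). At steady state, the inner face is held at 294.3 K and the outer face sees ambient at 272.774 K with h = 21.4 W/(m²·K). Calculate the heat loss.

Treat each layer as a resistance in series:
  R_beech = L/(kA) = 0.0208/(0.151·13.7) = 0.01005 K/W
  R_plywood = L/(kA) = 0.0587/(0.116·13.7) = 0.03694 K/W
  R_conv,out = 1/(hA) = 1/(21.4·13.7) = 0.003411 K/W
ΣR = 0.01005 + 0.03694 + 0.003411 = 0.05040 K/W
Q = ΔT/ΣR = (294.3 K − 272.774 K)/0.05040 = 427 W

Q = 427 W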